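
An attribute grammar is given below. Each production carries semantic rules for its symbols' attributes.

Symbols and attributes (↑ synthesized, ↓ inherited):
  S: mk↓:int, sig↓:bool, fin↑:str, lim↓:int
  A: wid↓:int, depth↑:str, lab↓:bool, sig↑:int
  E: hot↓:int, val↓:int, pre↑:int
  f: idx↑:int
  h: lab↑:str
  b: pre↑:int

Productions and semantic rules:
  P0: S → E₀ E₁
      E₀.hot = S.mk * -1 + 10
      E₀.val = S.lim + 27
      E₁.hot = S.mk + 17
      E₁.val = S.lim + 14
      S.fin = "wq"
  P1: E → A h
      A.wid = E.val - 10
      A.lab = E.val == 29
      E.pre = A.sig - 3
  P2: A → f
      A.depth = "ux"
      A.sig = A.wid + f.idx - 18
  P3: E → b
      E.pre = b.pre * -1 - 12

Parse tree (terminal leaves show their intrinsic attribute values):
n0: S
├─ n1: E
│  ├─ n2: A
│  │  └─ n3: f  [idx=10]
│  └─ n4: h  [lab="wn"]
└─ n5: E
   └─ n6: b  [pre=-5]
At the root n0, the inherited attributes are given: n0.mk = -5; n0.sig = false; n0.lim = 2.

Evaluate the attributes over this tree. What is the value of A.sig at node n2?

1. n0.mk = -5  [given at root]
2. n0.sig = false  [given at root]
3. n0.lim = 2  [given at root]
4. n1.hot = 15  [S.mk * -1 + 10]
5. n1.val = 29  [S.lim + 27]
6. n2.wid = 19  [E.val - 10]
7. n2.lab = true  [E.val == 29]
8. n3.idx = 10  [terminal]
9. n2.depth = "ux"  ["ux"]
10. n2.sig = 11  [A.wid + f.idx - 18]
11. n4.lab = "wn"  [terminal]
12. n1.pre = 8  [A.sig - 3]
13. n5.hot = 12  [S.mk + 17]
14. n5.val = 16  [S.lim + 14]
15. n6.pre = -5  [terminal]
16. n5.pre = -7  [b.pre * -1 - 12]
17. n0.fin = "wq"  ["wq"]

11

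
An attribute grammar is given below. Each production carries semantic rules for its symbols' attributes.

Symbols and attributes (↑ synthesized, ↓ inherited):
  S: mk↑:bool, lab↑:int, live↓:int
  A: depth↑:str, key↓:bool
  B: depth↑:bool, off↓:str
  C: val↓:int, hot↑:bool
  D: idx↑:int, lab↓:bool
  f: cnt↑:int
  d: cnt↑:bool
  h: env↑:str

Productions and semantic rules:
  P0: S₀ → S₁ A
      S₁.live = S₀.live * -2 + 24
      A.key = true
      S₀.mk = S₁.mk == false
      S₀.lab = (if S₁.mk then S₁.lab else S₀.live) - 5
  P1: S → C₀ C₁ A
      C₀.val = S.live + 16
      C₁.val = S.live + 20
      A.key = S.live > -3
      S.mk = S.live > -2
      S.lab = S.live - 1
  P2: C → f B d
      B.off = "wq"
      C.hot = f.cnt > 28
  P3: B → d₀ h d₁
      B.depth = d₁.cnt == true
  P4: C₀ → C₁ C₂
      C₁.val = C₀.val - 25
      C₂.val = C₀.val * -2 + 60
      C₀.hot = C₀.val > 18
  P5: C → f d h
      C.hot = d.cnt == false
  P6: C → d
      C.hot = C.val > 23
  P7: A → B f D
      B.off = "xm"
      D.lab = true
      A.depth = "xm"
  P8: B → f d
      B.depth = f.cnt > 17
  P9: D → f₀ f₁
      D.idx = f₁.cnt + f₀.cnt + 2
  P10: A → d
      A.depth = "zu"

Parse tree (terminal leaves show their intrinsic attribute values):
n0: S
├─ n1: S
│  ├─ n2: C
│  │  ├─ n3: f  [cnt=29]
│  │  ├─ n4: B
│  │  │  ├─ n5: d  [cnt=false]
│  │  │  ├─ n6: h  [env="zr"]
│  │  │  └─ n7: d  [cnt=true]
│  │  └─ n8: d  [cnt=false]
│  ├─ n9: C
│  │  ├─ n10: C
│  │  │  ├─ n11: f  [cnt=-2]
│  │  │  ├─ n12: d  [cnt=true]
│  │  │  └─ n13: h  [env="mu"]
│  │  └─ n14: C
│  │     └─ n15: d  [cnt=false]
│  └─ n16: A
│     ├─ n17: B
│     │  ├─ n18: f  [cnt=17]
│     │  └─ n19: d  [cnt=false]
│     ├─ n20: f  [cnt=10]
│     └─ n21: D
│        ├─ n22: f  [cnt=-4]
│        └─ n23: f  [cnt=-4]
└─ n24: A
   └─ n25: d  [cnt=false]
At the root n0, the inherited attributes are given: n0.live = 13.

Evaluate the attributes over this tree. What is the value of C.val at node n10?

1. n0.live = 13  [given at root]
2. n1.live = -2  [S₀.live * -2 + 24]
3. n2.val = 14  [S.live + 16]
4. n3.cnt = 29  [terminal]
5. n4.off = "wq"  ["wq"]
6. n5.cnt = false  [terminal]
7. n6.env = "zr"  [terminal]
8. n7.cnt = true  [terminal]
9. n4.depth = true  [d₁.cnt == true]
10. n8.cnt = false  [terminal]
11. n2.hot = true  [f.cnt > 28]
12. n9.val = 18  [S.live + 20]
13. n10.val = -7  [C₀.val - 25]
14. n11.cnt = -2  [terminal]
15. n12.cnt = true  [terminal]
16. n13.env = "mu"  [terminal]
17. n10.hot = false  [d.cnt == false]
18. n14.val = 24  [C₀.val * -2 + 60]
19. n15.cnt = false  [terminal]
20. n14.hot = true  [C.val > 23]
21. n9.hot = false  [C₀.val > 18]
22. n16.key = true  [S.live > -3]
23. n17.off = "xm"  ["xm"]
24. n18.cnt = 17  [terminal]
25. n19.cnt = false  [terminal]
26. n17.depth = false  [f.cnt > 17]
27. n20.cnt = 10  [terminal]
28. n21.lab = true  [true]
29. n22.cnt = -4  [terminal]
30. n23.cnt = -4  [terminal]
31. n21.idx = -6  [f₁.cnt + f₀.cnt + 2]
32. n16.depth = "xm"  ["xm"]
33. n1.mk = false  [S.live > -2]
34. n1.lab = -3  [S.live - 1]
35. n24.key = true  [true]
36. n25.cnt = false  [terminal]
37. n24.depth = "zu"  ["zu"]
38. n0.mk = true  [S₁.mk == false]
39. n0.lab = 8  [(if S₁.mk then S₁.lab else S₀.live) - 5]

-7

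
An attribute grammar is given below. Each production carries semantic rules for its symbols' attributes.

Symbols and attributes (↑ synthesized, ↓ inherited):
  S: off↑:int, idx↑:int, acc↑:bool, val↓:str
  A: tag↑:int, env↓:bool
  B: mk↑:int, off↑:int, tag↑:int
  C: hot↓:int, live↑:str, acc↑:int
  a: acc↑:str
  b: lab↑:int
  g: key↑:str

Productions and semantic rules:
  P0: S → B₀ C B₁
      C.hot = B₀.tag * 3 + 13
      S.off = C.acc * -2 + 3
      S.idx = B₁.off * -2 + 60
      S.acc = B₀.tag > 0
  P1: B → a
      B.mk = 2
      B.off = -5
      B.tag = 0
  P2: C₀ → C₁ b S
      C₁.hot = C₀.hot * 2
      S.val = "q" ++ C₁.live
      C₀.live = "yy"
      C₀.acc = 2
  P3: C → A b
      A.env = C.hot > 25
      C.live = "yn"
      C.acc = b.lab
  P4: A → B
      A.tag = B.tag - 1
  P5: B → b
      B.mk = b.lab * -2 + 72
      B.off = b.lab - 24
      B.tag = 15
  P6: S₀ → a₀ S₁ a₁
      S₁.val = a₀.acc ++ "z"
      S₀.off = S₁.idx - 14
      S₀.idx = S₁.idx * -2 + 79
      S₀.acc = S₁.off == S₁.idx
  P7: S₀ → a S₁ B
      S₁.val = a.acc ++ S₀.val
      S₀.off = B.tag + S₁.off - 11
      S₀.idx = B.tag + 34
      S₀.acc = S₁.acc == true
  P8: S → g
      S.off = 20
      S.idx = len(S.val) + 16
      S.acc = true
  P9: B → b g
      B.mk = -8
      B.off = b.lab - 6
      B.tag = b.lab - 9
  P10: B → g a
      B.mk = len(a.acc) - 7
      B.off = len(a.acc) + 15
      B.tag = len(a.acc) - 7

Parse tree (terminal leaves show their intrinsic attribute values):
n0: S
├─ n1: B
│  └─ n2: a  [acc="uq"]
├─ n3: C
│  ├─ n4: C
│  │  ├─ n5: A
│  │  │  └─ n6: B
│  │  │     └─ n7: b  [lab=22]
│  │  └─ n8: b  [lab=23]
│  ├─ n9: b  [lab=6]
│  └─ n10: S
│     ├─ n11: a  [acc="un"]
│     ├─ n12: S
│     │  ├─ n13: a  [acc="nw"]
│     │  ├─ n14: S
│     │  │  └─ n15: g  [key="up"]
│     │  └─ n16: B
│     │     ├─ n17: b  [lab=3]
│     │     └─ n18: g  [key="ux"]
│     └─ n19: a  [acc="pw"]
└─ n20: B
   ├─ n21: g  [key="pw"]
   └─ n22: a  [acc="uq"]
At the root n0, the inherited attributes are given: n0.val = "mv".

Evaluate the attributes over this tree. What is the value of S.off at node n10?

1. n0.val = "mv"  [given at root]
2. n2.acc = "uq"  [terminal]
3. n1.mk = 2  [2]
4. n1.off = -5  [-5]
5. n1.tag = 0  [0]
6. n3.hot = 13  [B₀.tag * 3 + 13]
7. n4.hot = 26  [C₀.hot * 2]
8. n5.env = true  [C.hot > 25]
9. n7.lab = 22  [terminal]
10. n6.mk = 28  [b.lab * -2 + 72]
11. n6.off = -2  [b.lab - 24]
12. n6.tag = 15  [15]
13. n5.tag = 14  [B.tag - 1]
14. n8.lab = 23  [terminal]
15. n4.live = "yn"  ["yn"]
16. n4.acc = 23  [b.lab]
17. n9.lab = 6  [terminal]
18. n10.val = "qyn"  ["q" ++ C₁.live]
19. n11.acc = "un"  [terminal]
20. n12.val = "unz"  [a₀.acc ++ "z"]
21. n13.acc = "nw"  [terminal]
22. n14.val = "nwunz"  [a.acc ++ S₀.val]
23. n15.key = "up"  [terminal]
24. n14.off = 20  [20]
25. n14.idx = 21  [len(S.val) + 16]
26. n14.acc = true  [true]
27. n17.lab = 3  [terminal]
28. n18.key = "ux"  [terminal]
29. n16.mk = -8  [-8]
30. n16.off = -3  [b.lab - 6]
31. n16.tag = -6  [b.lab - 9]
32. n12.off = 3  [B.tag + S₁.off - 11]
33. n12.idx = 28  [B.tag + 34]
34. n12.acc = true  [S₁.acc == true]
35. n19.acc = "pw"  [terminal]
36. n10.off = 14  [S₁.idx - 14]
37. n10.idx = 23  [S₁.idx * -2 + 79]
38. n10.acc = false  [S₁.off == S₁.idx]
39. n3.live = "yy"  ["yy"]
40. n3.acc = 2  [2]
41. n21.key = "pw"  [terminal]
42. n22.acc = "uq"  [terminal]
43. n20.mk = -5  [len(a.acc) - 7]
44. n20.off = 17  [len(a.acc) + 15]
45. n20.tag = -5  [len(a.acc) - 7]
46. n0.off = -1  [C.acc * -2 + 3]
47. n0.idx = 26  [B₁.off * -2 + 60]
48. n0.acc = false  [B₀.tag > 0]

14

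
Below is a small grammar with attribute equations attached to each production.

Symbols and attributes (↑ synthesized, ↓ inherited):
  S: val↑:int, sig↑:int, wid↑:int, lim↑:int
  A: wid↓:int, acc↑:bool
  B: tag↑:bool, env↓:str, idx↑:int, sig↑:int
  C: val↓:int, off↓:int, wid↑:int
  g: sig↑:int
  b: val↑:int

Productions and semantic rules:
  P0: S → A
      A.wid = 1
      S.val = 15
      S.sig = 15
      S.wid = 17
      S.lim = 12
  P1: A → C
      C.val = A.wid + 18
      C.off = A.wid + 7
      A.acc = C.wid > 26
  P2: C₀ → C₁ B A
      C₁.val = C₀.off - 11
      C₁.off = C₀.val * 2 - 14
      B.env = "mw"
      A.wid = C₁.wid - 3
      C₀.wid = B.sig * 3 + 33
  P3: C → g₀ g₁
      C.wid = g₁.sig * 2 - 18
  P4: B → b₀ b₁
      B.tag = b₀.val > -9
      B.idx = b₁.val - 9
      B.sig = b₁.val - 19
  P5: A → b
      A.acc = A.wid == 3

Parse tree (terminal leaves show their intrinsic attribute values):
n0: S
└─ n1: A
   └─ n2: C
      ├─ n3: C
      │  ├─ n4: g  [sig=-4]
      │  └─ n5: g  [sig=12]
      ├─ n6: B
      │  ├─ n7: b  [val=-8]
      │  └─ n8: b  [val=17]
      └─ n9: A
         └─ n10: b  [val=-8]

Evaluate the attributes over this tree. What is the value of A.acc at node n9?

true

1. n1.wid = 1  [1]
2. n2.val = 19  [A.wid + 18]
3. n2.off = 8  [A.wid + 7]
4. n3.val = -3  [C₀.off - 11]
5. n3.off = 24  [C₀.val * 2 - 14]
6. n4.sig = -4  [terminal]
7. n5.sig = 12  [terminal]
8. n3.wid = 6  [g₁.sig * 2 - 18]
9. n6.env = "mw"  ["mw"]
10. n7.val = -8  [terminal]
11. n8.val = 17  [terminal]
12. n6.tag = true  [b₀.val > -9]
13. n6.idx = 8  [b₁.val - 9]
14. n6.sig = -2  [b₁.val - 19]
15. n9.wid = 3  [C₁.wid - 3]
16. n10.val = -8  [terminal]
17. n9.acc = true  [A.wid == 3]
18. n2.wid = 27  [B.sig * 3 + 33]
19. n1.acc = true  [C.wid > 26]
20. n0.val = 15  [15]
21. n0.sig = 15  [15]
22. n0.wid = 17  [17]
23. n0.lim = 12  [12]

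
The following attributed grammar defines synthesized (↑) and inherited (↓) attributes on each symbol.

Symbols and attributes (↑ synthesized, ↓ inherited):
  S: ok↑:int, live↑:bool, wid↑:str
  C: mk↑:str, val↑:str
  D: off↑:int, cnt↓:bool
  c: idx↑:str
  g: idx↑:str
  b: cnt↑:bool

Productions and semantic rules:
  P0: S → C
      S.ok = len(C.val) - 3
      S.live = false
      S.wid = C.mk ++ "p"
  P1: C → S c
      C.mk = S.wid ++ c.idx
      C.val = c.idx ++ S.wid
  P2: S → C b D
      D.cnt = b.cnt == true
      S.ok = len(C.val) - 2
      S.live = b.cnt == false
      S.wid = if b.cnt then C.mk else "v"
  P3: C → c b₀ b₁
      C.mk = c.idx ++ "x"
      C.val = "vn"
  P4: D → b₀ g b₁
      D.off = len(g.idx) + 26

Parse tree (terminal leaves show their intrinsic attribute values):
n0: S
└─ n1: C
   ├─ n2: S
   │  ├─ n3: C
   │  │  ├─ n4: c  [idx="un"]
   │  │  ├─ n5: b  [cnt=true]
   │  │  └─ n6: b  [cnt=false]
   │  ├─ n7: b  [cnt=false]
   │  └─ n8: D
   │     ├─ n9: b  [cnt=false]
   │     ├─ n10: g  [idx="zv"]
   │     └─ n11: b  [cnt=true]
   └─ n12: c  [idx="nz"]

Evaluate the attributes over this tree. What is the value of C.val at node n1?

"nzv"

1. n4.idx = "un"  [terminal]
2. n5.cnt = true  [terminal]
3. n6.cnt = false  [terminal]
4. n3.mk = "unx"  [c.idx ++ "x"]
5. n3.val = "vn"  ["vn"]
6. n7.cnt = false  [terminal]
7. n8.cnt = false  [b.cnt == true]
8. n9.cnt = false  [terminal]
9. n10.idx = "zv"  [terminal]
10. n11.cnt = true  [terminal]
11. n8.off = 28  [len(g.idx) + 26]
12. n2.ok = 0  [len(C.val) - 2]
13. n2.live = true  [b.cnt == false]
14. n2.wid = "v"  [if b.cnt then C.mk else "v"]
15. n12.idx = "nz"  [terminal]
16. n1.mk = "vnz"  [S.wid ++ c.idx]
17. n1.val = "nzv"  [c.idx ++ S.wid]
18. n0.ok = 0  [len(C.val) - 3]
19. n0.live = false  [false]
20. n0.wid = "vnzp"  [C.mk ++ "p"]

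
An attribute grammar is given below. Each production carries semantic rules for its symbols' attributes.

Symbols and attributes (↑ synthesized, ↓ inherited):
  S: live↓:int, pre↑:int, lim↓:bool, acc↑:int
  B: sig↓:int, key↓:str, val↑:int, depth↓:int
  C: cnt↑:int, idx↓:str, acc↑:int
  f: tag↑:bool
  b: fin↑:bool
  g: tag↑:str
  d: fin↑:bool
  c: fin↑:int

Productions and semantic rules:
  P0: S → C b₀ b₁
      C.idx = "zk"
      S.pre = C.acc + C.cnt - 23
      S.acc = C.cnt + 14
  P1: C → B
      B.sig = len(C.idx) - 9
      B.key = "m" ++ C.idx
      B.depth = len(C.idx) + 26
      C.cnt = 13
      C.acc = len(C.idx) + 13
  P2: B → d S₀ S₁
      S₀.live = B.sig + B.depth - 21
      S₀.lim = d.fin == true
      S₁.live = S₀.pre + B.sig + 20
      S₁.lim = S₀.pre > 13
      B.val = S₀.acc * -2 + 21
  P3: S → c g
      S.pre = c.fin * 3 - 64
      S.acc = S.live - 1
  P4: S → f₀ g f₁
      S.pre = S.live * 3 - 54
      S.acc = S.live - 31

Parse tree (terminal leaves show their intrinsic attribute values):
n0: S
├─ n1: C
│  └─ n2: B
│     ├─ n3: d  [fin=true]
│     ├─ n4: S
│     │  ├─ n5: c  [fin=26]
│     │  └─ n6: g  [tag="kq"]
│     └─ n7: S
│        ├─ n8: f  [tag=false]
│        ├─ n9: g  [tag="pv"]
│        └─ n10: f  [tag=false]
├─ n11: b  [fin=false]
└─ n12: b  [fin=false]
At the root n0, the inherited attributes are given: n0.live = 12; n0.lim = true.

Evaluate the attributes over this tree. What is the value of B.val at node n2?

1. n0.live = 12  [given at root]
2. n0.lim = true  [given at root]
3. n1.idx = "zk"  ["zk"]
4. n2.sig = -7  [len(C.idx) - 9]
5. n2.key = "mzk"  ["m" ++ C.idx]
6. n2.depth = 28  [len(C.idx) + 26]
7. n3.fin = true  [terminal]
8. n4.live = 0  [B.sig + B.depth - 21]
9. n4.lim = true  [d.fin == true]
10. n5.fin = 26  [terminal]
11. n6.tag = "kq"  [terminal]
12. n4.pre = 14  [c.fin * 3 - 64]
13. n4.acc = -1  [S.live - 1]
14. n7.live = 27  [S₀.pre + B.sig + 20]
15. n7.lim = true  [S₀.pre > 13]
16. n8.tag = false  [terminal]
17. n9.tag = "pv"  [terminal]
18. n10.tag = false  [terminal]
19. n7.pre = 27  [S.live * 3 - 54]
20. n7.acc = -4  [S.live - 31]
21. n2.val = 23  [S₀.acc * -2 + 21]
22. n1.cnt = 13  [13]
23. n1.acc = 15  [len(C.idx) + 13]
24. n11.fin = false  [terminal]
25. n12.fin = false  [terminal]
26. n0.pre = 5  [C.acc + C.cnt - 23]
27. n0.acc = 27  [C.cnt + 14]

23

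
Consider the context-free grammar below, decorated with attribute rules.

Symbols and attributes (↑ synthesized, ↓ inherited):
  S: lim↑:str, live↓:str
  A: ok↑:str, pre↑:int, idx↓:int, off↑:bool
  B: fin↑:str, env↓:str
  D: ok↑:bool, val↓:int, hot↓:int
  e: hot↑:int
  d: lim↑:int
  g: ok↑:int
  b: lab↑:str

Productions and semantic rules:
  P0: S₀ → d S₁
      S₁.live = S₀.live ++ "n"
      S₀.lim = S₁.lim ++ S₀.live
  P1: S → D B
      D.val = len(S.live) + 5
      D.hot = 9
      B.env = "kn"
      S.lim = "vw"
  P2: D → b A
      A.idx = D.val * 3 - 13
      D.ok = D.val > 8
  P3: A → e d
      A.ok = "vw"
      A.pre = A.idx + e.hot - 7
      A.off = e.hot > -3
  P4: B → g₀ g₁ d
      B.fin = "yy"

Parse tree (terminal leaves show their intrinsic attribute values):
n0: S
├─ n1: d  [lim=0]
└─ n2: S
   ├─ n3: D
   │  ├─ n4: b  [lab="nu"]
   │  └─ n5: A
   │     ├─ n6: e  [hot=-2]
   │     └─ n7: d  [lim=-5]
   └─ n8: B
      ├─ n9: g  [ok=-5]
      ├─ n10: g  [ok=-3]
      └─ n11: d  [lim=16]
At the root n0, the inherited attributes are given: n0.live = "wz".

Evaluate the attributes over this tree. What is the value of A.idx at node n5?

1. n0.live = "wz"  [given at root]
2. n1.lim = 0  [terminal]
3. n2.live = "wzn"  [S₀.live ++ "n"]
4. n3.val = 8  [len(S.live) + 5]
5. n3.hot = 9  [9]
6. n4.lab = "nu"  [terminal]
7. n5.idx = 11  [D.val * 3 - 13]
8. n6.hot = -2  [terminal]
9. n7.lim = -5  [terminal]
10. n5.ok = "vw"  ["vw"]
11. n5.pre = 2  [A.idx + e.hot - 7]
12. n5.off = true  [e.hot > -3]
13. n3.ok = false  [D.val > 8]
14. n8.env = "kn"  ["kn"]
15. n9.ok = -5  [terminal]
16. n10.ok = -3  [terminal]
17. n11.lim = 16  [terminal]
18. n8.fin = "yy"  ["yy"]
19. n2.lim = "vw"  ["vw"]
20. n0.lim = "vwwz"  [S₁.lim ++ S₀.live]

11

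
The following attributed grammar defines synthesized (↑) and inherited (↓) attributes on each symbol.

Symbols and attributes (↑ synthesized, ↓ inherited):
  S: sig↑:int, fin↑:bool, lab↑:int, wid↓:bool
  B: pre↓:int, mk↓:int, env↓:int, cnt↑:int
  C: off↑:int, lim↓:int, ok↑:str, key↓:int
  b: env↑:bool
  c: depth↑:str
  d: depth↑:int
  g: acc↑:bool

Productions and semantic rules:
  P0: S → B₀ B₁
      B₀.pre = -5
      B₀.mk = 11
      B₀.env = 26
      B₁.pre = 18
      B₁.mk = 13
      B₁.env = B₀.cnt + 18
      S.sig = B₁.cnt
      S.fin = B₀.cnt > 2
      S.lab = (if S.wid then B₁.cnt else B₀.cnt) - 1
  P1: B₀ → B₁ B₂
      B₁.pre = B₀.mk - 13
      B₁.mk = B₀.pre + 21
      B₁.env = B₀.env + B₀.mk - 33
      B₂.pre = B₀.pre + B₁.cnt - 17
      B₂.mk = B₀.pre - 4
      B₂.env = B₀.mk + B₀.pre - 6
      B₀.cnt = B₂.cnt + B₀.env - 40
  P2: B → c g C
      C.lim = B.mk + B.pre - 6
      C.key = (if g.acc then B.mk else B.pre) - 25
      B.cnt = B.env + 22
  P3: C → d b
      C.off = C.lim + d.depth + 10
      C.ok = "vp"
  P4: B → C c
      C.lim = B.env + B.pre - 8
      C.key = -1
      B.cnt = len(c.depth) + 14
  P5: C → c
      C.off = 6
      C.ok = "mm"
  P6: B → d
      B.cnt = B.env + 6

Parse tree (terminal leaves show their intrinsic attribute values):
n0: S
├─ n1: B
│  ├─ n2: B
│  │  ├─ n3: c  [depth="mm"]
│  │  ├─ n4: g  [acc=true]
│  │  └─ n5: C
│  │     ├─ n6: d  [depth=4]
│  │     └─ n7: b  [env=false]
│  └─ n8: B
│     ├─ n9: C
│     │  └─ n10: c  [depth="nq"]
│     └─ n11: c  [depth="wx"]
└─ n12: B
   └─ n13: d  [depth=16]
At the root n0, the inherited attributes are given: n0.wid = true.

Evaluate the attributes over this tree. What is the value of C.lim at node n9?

-4

1. n0.wid = true  [given at root]
2. n1.pre = -5  [-5]
3. n1.mk = 11  [11]
4. n1.env = 26  [26]
5. n2.pre = -2  [B₀.mk - 13]
6. n2.mk = 16  [B₀.pre + 21]
7. n2.env = 4  [B₀.env + B₀.mk - 33]
8. n3.depth = "mm"  [terminal]
9. n4.acc = true  [terminal]
10. n5.lim = 8  [B.mk + B.pre - 6]
11. n5.key = -9  [(if g.acc then B.mk else B.pre) - 25]
12. n6.depth = 4  [terminal]
13. n7.env = false  [terminal]
14. n5.off = 22  [C.lim + d.depth + 10]
15. n5.ok = "vp"  ["vp"]
16. n2.cnt = 26  [B.env + 22]
17. n8.pre = 4  [B₀.pre + B₁.cnt - 17]
18. n8.mk = -9  [B₀.pre - 4]
19. n8.env = 0  [B₀.mk + B₀.pre - 6]
20. n9.lim = -4  [B.env + B.pre - 8]
21. n9.key = -1  [-1]
22. n10.depth = "nq"  [terminal]
23. n9.off = 6  [6]
24. n9.ok = "mm"  ["mm"]
25. n11.depth = "wx"  [terminal]
26. n8.cnt = 16  [len(c.depth) + 14]
27. n1.cnt = 2  [B₂.cnt + B₀.env - 40]
28. n12.pre = 18  [18]
29. n12.mk = 13  [13]
30. n12.env = 20  [B₀.cnt + 18]
31. n13.depth = 16  [terminal]
32. n12.cnt = 26  [B.env + 6]
33. n0.sig = 26  [B₁.cnt]
34. n0.fin = false  [B₀.cnt > 2]
35. n0.lab = 25  [(if S.wid then B₁.cnt else B₀.cnt) - 1]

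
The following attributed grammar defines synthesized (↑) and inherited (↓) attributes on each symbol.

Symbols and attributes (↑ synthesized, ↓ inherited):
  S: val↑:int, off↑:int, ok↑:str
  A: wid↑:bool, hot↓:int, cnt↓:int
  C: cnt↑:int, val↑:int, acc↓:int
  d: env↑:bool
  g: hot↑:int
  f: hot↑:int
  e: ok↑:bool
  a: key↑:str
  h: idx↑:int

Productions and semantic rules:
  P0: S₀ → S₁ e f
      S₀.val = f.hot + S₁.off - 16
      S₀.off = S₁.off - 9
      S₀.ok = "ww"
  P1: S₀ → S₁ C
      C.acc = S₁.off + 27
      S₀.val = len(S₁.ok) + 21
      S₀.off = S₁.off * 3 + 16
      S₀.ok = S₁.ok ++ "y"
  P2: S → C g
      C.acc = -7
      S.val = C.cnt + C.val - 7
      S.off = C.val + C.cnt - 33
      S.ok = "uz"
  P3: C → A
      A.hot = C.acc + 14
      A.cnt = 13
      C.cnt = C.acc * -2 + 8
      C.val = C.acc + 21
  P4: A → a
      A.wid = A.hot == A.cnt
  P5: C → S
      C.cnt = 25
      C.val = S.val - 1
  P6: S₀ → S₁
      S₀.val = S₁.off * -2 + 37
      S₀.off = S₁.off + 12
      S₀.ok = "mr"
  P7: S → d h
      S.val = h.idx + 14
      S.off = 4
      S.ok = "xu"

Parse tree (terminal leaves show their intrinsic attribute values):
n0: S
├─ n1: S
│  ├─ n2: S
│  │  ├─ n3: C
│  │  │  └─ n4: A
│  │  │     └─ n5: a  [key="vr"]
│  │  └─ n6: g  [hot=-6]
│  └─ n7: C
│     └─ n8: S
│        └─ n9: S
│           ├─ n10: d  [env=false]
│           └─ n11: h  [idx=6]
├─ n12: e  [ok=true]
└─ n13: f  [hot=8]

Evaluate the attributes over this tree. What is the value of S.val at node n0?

17

1. n3.acc = -7  [-7]
2. n4.hot = 7  [C.acc + 14]
3. n4.cnt = 13  [13]
4. n5.key = "vr"  [terminal]
5. n4.wid = false  [A.hot == A.cnt]
6. n3.cnt = 22  [C.acc * -2 + 8]
7. n3.val = 14  [C.acc + 21]
8. n6.hot = -6  [terminal]
9. n2.val = 29  [C.cnt + C.val - 7]
10. n2.off = 3  [C.val + C.cnt - 33]
11. n2.ok = "uz"  ["uz"]
12. n7.acc = 30  [S₁.off + 27]
13. n10.env = false  [terminal]
14. n11.idx = 6  [terminal]
15. n9.val = 20  [h.idx + 14]
16. n9.off = 4  [4]
17. n9.ok = "xu"  ["xu"]
18. n8.val = 29  [S₁.off * -2 + 37]
19. n8.off = 16  [S₁.off + 12]
20. n8.ok = "mr"  ["mr"]
21. n7.cnt = 25  [25]
22. n7.val = 28  [S.val - 1]
23. n1.val = 23  [len(S₁.ok) + 21]
24. n1.off = 25  [S₁.off * 3 + 16]
25. n1.ok = "uzy"  [S₁.ok ++ "y"]
26. n12.ok = true  [terminal]
27. n13.hot = 8  [terminal]
28. n0.val = 17  [f.hot + S₁.off - 16]
29. n0.off = 16  [S₁.off - 9]
30. n0.ok = "ww"  ["ww"]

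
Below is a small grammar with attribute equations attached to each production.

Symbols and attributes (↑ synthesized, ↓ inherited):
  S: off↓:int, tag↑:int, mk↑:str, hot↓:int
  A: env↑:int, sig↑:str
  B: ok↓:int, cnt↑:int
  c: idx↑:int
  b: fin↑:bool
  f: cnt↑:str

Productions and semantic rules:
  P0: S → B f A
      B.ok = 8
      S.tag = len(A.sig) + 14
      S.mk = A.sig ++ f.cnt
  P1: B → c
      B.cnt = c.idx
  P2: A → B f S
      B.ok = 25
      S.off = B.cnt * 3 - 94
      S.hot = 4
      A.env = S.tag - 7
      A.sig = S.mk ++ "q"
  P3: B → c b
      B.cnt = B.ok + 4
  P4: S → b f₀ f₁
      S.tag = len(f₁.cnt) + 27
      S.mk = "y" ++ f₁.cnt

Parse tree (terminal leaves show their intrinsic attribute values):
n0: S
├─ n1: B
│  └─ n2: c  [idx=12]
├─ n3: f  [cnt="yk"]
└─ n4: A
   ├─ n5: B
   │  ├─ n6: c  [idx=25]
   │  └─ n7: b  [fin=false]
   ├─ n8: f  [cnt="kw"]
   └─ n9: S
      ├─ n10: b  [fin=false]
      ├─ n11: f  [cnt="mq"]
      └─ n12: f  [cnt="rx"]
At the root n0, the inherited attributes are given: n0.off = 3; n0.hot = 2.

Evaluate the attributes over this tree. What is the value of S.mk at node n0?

1. n0.off = 3  [given at root]
2. n0.hot = 2  [given at root]
3. n1.ok = 8  [8]
4. n2.idx = 12  [terminal]
5. n1.cnt = 12  [c.idx]
6. n3.cnt = "yk"  [terminal]
7. n5.ok = 25  [25]
8. n6.idx = 25  [terminal]
9. n7.fin = false  [terminal]
10. n5.cnt = 29  [B.ok + 4]
11. n8.cnt = "kw"  [terminal]
12. n9.off = -7  [B.cnt * 3 - 94]
13. n9.hot = 4  [4]
14. n10.fin = false  [terminal]
15. n11.cnt = "mq"  [terminal]
16. n12.cnt = "rx"  [terminal]
17. n9.tag = 29  [len(f₁.cnt) + 27]
18. n9.mk = "yrx"  ["y" ++ f₁.cnt]
19. n4.env = 22  [S.tag - 7]
20. n4.sig = "yrxq"  [S.mk ++ "q"]
21. n0.tag = 18  [len(A.sig) + 14]
22. n0.mk = "yrxqyk"  [A.sig ++ f.cnt]

"yrxqyk"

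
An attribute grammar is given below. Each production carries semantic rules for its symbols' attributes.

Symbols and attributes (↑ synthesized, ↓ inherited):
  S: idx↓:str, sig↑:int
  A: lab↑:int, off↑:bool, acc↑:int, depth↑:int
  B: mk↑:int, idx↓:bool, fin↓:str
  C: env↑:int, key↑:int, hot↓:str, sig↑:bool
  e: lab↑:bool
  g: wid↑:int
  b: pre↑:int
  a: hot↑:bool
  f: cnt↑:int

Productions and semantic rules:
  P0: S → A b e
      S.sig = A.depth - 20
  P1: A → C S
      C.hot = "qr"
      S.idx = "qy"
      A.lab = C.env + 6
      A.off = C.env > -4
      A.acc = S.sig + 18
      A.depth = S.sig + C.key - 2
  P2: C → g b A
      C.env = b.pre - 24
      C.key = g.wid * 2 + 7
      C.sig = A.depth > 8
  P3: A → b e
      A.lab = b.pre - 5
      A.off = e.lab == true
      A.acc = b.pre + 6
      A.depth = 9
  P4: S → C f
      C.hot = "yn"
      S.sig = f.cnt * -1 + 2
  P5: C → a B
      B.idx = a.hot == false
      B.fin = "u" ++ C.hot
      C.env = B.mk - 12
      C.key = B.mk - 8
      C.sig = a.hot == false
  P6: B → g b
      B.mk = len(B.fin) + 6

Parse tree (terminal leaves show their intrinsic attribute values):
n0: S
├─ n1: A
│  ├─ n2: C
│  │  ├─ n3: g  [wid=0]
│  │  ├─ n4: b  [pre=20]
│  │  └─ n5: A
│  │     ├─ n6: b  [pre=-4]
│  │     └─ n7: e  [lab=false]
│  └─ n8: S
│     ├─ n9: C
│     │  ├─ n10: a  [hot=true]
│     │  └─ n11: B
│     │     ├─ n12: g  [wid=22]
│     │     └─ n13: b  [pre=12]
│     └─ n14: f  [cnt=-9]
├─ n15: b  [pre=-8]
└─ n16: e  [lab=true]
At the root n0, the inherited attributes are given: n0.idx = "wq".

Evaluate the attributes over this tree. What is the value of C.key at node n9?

1. n0.idx = "wq"  [given at root]
2. n2.hot = "qr"  ["qr"]
3. n3.wid = 0  [terminal]
4. n4.pre = 20  [terminal]
5. n6.pre = -4  [terminal]
6. n7.lab = false  [terminal]
7. n5.lab = -9  [b.pre - 5]
8. n5.off = false  [e.lab == true]
9. n5.acc = 2  [b.pre + 6]
10. n5.depth = 9  [9]
11. n2.env = -4  [b.pre - 24]
12. n2.key = 7  [g.wid * 2 + 7]
13. n2.sig = true  [A.depth > 8]
14. n8.idx = "qy"  ["qy"]
15. n9.hot = "yn"  ["yn"]
16. n10.hot = true  [terminal]
17. n11.idx = false  [a.hot == false]
18. n11.fin = "uyn"  ["u" ++ C.hot]
19. n12.wid = 22  [terminal]
20. n13.pre = 12  [terminal]
21. n11.mk = 9  [len(B.fin) + 6]
22. n9.env = -3  [B.mk - 12]
23. n9.key = 1  [B.mk - 8]
24. n9.sig = false  [a.hot == false]
25. n14.cnt = -9  [terminal]
26. n8.sig = 11  [f.cnt * -1 + 2]
27. n1.lab = 2  [C.env + 6]
28. n1.off = false  [C.env > -4]
29. n1.acc = 29  [S.sig + 18]
30. n1.depth = 16  [S.sig + C.key - 2]
31. n15.pre = -8  [terminal]
32. n16.lab = true  [terminal]
33. n0.sig = -4  [A.depth - 20]

1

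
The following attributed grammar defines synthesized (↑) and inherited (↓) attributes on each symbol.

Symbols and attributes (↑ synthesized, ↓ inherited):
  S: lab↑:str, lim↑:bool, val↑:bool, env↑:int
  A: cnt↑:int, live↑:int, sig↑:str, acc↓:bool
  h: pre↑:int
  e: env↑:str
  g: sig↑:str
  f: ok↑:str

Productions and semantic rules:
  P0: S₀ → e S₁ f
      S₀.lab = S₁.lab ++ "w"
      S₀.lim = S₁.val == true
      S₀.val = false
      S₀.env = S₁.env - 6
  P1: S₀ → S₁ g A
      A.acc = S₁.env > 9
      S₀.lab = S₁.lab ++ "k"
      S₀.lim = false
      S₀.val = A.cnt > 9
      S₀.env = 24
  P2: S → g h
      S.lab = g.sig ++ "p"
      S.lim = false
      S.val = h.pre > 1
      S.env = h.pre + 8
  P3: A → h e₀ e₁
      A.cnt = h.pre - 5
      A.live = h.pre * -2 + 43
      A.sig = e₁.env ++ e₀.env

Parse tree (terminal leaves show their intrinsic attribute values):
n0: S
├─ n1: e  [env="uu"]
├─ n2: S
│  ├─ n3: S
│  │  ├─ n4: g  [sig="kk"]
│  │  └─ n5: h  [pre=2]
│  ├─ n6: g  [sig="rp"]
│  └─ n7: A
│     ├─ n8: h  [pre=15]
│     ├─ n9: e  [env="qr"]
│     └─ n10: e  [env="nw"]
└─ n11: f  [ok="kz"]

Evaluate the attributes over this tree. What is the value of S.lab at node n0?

"kkpkw"

1. n1.env = "uu"  [terminal]
2. n4.sig = "kk"  [terminal]
3. n5.pre = 2  [terminal]
4. n3.lab = "kkp"  [g.sig ++ "p"]
5. n3.lim = false  [false]
6. n3.val = true  [h.pre > 1]
7. n3.env = 10  [h.pre + 8]
8. n6.sig = "rp"  [terminal]
9. n7.acc = true  [S₁.env > 9]
10. n8.pre = 15  [terminal]
11. n9.env = "qr"  [terminal]
12. n10.env = "nw"  [terminal]
13. n7.cnt = 10  [h.pre - 5]
14. n7.live = 13  [h.pre * -2 + 43]
15. n7.sig = "nwqr"  [e₁.env ++ e₀.env]
16. n2.lab = "kkpk"  [S₁.lab ++ "k"]
17. n2.lim = false  [false]
18. n2.val = true  [A.cnt > 9]
19. n2.env = 24  [24]
20. n11.ok = "kz"  [terminal]
21. n0.lab = "kkpkw"  [S₁.lab ++ "w"]
22. n0.lim = true  [S₁.val == true]
23. n0.val = false  [false]
24. n0.env = 18  [S₁.env - 6]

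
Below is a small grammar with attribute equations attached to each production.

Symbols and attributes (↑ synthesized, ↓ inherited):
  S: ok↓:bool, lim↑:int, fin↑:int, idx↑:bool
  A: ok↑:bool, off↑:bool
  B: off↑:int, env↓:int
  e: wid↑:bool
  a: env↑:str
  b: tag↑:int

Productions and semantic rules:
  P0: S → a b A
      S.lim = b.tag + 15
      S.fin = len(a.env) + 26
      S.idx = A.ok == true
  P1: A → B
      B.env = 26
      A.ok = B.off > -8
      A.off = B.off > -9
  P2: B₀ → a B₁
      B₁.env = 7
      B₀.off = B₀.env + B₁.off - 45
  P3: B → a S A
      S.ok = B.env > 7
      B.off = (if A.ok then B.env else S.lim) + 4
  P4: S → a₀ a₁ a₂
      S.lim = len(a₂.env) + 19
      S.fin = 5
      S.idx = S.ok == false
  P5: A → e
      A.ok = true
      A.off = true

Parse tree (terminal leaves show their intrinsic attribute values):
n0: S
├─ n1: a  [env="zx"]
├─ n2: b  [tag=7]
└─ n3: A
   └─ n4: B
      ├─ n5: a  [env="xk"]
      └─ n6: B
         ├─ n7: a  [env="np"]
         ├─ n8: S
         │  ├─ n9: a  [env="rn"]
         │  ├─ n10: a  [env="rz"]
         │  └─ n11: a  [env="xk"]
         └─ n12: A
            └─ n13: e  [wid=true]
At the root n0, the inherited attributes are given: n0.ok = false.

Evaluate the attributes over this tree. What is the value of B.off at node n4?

-8

1. n0.ok = false  [given at root]
2. n1.env = "zx"  [terminal]
3. n2.tag = 7  [terminal]
4. n4.env = 26  [26]
5. n5.env = "xk"  [terminal]
6. n6.env = 7  [7]
7. n7.env = "np"  [terminal]
8. n8.ok = false  [B.env > 7]
9. n9.env = "rn"  [terminal]
10. n10.env = "rz"  [terminal]
11. n11.env = "xk"  [terminal]
12. n8.lim = 21  [len(a₂.env) + 19]
13. n8.fin = 5  [5]
14. n8.idx = true  [S.ok == false]
15. n13.wid = true  [terminal]
16. n12.ok = true  [true]
17. n12.off = true  [true]
18. n6.off = 11  [(if A.ok then B.env else S.lim) + 4]
19. n4.off = -8  [B₀.env + B₁.off - 45]
20. n3.ok = false  [B.off > -8]
21. n3.off = true  [B.off > -9]
22. n0.lim = 22  [b.tag + 15]
23. n0.fin = 28  [len(a.env) + 26]
24. n0.idx = false  [A.ok == true]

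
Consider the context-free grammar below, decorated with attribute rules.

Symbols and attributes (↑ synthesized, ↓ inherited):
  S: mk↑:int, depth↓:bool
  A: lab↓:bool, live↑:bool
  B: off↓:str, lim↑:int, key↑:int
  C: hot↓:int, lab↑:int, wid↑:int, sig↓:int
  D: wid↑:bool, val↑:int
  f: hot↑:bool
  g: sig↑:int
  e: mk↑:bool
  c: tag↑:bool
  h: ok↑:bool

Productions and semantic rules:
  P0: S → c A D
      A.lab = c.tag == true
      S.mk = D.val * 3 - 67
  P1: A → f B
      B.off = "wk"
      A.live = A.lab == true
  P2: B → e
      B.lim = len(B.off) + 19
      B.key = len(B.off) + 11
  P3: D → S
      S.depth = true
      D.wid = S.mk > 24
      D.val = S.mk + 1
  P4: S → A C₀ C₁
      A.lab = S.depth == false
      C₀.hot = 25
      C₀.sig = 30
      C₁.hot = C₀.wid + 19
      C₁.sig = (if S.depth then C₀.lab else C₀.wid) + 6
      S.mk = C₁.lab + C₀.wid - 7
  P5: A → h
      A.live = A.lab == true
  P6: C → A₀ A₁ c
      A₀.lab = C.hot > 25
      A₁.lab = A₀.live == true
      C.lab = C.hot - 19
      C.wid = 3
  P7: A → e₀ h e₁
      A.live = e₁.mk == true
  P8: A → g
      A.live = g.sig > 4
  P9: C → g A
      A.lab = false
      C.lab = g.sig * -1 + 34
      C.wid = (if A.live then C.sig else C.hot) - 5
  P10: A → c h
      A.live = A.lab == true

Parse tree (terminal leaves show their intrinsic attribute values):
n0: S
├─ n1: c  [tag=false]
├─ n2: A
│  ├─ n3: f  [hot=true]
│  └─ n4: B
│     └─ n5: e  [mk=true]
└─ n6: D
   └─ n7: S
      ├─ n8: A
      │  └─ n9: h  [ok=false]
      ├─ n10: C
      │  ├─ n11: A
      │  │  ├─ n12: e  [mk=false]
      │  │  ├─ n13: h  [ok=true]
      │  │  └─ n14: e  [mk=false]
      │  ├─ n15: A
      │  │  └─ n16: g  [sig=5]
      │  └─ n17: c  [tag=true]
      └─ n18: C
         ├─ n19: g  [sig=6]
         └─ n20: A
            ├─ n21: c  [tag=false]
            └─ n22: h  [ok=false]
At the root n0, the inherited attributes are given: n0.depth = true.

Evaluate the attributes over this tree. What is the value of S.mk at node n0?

1. n0.depth = true  [given at root]
2. n1.tag = false  [terminal]
3. n2.lab = false  [c.tag == true]
4. n3.hot = true  [terminal]
5. n4.off = "wk"  ["wk"]
6. n5.mk = true  [terminal]
7. n4.lim = 21  [len(B.off) + 19]
8. n4.key = 13  [len(B.off) + 11]
9. n2.live = false  [A.lab == true]
10. n7.depth = true  [true]
11. n8.lab = false  [S.depth == false]
12. n9.ok = false  [terminal]
13. n8.live = false  [A.lab == true]
14. n10.hot = 25  [25]
15. n10.sig = 30  [30]
16. n11.lab = false  [C.hot > 25]
17. n12.mk = false  [terminal]
18. n13.ok = true  [terminal]
19. n14.mk = false  [terminal]
20. n11.live = false  [e₁.mk == true]
21. n15.lab = false  [A₀.live == true]
22. n16.sig = 5  [terminal]
23. n15.live = true  [g.sig > 4]
24. n17.tag = true  [terminal]
25. n10.lab = 6  [C.hot - 19]
26. n10.wid = 3  [3]
27. n18.hot = 22  [C₀.wid + 19]
28. n18.sig = 12  [(if S.depth then C₀.lab else C₀.wid) + 6]
29. n19.sig = 6  [terminal]
30. n20.lab = false  [false]
31. n21.tag = false  [terminal]
32. n22.ok = false  [terminal]
33. n20.live = false  [A.lab == true]
34. n18.lab = 28  [g.sig * -1 + 34]
35. n18.wid = 17  [(if A.live then C.sig else C.hot) - 5]
36. n7.mk = 24  [C₁.lab + C₀.wid - 7]
37. n6.wid = false  [S.mk > 24]
38. n6.val = 25  [S.mk + 1]
39. n0.mk = 8  [D.val * 3 - 67]

8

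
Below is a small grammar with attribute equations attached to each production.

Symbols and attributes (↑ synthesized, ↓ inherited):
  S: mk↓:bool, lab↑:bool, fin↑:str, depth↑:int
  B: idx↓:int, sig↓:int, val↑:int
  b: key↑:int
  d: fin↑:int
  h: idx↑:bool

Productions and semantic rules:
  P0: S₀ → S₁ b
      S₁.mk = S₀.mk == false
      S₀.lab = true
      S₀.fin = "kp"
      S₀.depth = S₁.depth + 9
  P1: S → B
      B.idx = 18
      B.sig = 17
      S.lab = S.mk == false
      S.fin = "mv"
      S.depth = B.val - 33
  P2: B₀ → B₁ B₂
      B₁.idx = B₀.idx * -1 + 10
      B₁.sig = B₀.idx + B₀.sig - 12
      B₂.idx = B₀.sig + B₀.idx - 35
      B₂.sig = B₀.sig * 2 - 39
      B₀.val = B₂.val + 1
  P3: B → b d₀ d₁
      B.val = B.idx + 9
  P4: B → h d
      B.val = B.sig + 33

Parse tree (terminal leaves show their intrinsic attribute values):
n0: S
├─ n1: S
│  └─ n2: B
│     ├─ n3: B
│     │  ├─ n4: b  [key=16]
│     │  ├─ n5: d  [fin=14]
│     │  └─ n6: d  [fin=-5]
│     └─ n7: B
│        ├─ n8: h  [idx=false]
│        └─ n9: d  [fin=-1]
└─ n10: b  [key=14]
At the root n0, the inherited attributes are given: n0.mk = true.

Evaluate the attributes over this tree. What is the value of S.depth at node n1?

-4

1. n0.mk = true  [given at root]
2. n1.mk = false  [S₀.mk == false]
3. n2.idx = 18  [18]
4. n2.sig = 17  [17]
5. n3.idx = -8  [B₀.idx * -1 + 10]
6. n3.sig = 23  [B₀.idx + B₀.sig - 12]
7. n4.key = 16  [terminal]
8. n5.fin = 14  [terminal]
9. n6.fin = -5  [terminal]
10. n3.val = 1  [B.idx + 9]
11. n7.idx = 0  [B₀.sig + B₀.idx - 35]
12. n7.sig = -5  [B₀.sig * 2 - 39]
13. n8.idx = false  [terminal]
14. n9.fin = -1  [terminal]
15. n7.val = 28  [B.sig + 33]
16. n2.val = 29  [B₂.val + 1]
17. n1.lab = true  [S.mk == false]
18. n1.fin = "mv"  ["mv"]
19. n1.depth = -4  [B.val - 33]
20. n10.key = 14  [terminal]
21. n0.lab = true  [true]
22. n0.fin = "kp"  ["kp"]
23. n0.depth = 5  [S₁.depth + 9]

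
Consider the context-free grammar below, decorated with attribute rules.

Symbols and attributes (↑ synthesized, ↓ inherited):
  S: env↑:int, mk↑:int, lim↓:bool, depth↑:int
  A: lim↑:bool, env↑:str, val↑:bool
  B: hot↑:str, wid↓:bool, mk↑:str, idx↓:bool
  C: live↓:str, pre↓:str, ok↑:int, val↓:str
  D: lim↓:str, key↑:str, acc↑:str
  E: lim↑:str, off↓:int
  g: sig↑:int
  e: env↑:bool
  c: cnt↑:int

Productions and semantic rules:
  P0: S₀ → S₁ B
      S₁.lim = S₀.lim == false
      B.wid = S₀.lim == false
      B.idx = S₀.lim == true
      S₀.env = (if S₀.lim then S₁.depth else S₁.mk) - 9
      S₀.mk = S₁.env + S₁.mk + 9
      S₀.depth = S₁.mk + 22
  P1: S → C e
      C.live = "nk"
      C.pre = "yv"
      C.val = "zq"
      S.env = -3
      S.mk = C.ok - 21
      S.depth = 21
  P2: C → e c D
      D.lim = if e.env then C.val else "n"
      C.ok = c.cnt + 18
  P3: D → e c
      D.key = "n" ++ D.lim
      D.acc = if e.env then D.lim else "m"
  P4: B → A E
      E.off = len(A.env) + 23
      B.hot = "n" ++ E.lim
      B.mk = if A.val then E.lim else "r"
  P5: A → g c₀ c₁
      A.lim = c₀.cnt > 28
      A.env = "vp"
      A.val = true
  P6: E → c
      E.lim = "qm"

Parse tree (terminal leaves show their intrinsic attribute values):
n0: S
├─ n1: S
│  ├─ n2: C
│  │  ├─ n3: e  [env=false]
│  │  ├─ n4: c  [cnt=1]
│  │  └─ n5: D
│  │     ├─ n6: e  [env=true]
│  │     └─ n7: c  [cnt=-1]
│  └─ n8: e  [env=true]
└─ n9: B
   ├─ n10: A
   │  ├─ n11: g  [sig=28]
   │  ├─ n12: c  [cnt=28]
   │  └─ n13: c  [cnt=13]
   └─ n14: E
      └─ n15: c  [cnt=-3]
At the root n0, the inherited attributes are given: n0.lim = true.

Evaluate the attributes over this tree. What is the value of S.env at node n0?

12

1. n0.lim = true  [given at root]
2. n1.lim = false  [S₀.lim == false]
3. n2.live = "nk"  ["nk"]
4. n2.pre = "yv"  ["yv"]
5. n2.val = "zq"  ["zq"]
6. n3.env = false  [terminal]
7. n4.cnt = 1  [terminal]
8. n5.lim = "n"  [if e.env then C.val else "n"]
9. n6.env = true  [terminal]
10. n7.cnt = -1  [terminal]
11. n5.key = "nn"  ["n" ++ D.lim]
12. n5.acc = "n"  [if e.env then D.lim else "m"]
13. n2.ok = 19  [c.cnt + 18]
14. n8.env = true  [terminal]
15. n1.env = -3  [-3]
16. n1.mk = -2  [C.ok - 21]
17. n1.depth = 21  [21]
18. n9.wid = false  [S₀.lim == false]
19. n9.idx = true  [S₀.lim == true]
20. n11.sig = 28  [terminal]
21. n12.cnt = 28  [terminal]
22. n13.cnt = 13  [terminal]
23. n10.lim = false  [c₀.cnt > 28]
24. n10.env = "vp"  ["vp"]
25. n10.val = true  [true]
26. n14.off = 25  [len(A.env) + 23]
27. n15.cnt = -3  [terminal]
28. n14.lim = "qm"  ["qm"]
29. n9.hot = "nqm"  ["n" ++ E.lim]
30. n9.mk = "qm"  [if A.val then E.lim else "r"]
31. n0.env = 12  [(if S₀.lim then S₁.depth else S₁.mk) - 9]
32. n0.mk = 4  [S₁.env + S₁.mk + 9]
33. n0.depth = 20  [S₁.mk + 22]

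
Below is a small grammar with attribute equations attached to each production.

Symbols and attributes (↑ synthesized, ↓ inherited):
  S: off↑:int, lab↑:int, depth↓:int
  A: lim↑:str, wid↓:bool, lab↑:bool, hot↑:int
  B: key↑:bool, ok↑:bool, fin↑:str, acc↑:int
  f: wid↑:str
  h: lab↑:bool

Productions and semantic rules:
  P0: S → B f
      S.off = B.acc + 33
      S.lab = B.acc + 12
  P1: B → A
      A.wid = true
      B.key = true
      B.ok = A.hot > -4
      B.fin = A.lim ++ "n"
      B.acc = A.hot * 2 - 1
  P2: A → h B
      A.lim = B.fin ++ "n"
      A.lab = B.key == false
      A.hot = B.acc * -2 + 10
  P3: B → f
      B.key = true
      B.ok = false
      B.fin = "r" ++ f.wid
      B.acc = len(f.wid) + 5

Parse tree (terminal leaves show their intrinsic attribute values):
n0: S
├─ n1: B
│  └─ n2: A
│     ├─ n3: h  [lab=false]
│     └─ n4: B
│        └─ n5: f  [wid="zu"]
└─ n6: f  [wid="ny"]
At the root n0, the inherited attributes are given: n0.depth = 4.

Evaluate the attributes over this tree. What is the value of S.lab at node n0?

3

1. n0.depth = 4  [given at root]
2. n2.wid = true  [true]
3. n3.lab = false  [terminal]
4. n5.wid = "zu"  [terminal]
5. n4.key = true  [true]
6. n4.ok = false  [false]
7. n4.fin = "rzu"  ["r" ++ f.wid]
8. n4.acc = 7  [len(f.wid) + 5]
9. n2.lim = "rzun"  [B.fin ++ "n"]
10. n2.lab = false  [B.key == false]
11. n2.hot = -4  [B.acc * -2 + 10]
12. n1.key = true  [true]
13. n1.ok = false  [A.hot > -4]
14. n1.fin = "rzunn"  [A.lim ++ "n"]
15. n1.acc = -9  [A.hot * 2 - 1]
16. n6.wid = "ny"  [terminal]
17. n0.off = 24  [B.acc + 33]
18. n0.lab = 3  [B.acc + 12]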